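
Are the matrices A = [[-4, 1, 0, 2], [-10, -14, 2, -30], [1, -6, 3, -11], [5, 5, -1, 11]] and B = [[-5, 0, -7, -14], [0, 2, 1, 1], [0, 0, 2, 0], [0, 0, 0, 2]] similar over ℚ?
trace(A) = -4 but trace(B) = 1. The trace is a similarity invariant, so A and B are not similar.

No.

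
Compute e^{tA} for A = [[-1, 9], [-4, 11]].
A has Jordan form J = [[5, 1], [0, 5]] with A = PJP^{-1}, so e^{tA} = P e^{tJ} P^{-1}.

For a Jordan block J_k(λ), e^{tJ_k(λ)} = e^{λt} · (I + tN + t^2 N^2/2! + ... + t^{k-1} N^{k-1}/(k-1)!) where N is the nilpotent superdiagonal part.

Assembling the blocks and conjugating back gives the entries of e^{tA} as shown above.

e^{tA} = [[(1 - 6*t)*e^{5*t}, 9*t*e^{5*t}], [-4*t*e^{5*t}, (6*t + 1)*e^{5*t}]]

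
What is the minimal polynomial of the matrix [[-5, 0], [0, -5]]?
The characteristic polynomial factors as (x + 5)^2. The minimal polynomial is ∏(x - λ)^{k_λ} where k_λ is the size of the largest Jordan block at λ.

For λ = -5: rank(A + 5I) = 0, and the largest Jordan block has size 1 (the smallest k with rank((A + 5I)^k) = rank((A + 5I)^(k+1))).

So m_A(x) = x + 5.

m_A(x) = x + 5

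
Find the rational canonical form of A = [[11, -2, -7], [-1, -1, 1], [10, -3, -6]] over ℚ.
R = [[0, 0, 0], [1, 0, 0], [0, 1, 4]]

The invariant factors of A (the non-unit diagonal entries of the Smith normal form of xI - A over ℚ[x]) are x^2(x - 4), each dividing the next. The characteristic polynomial is their product, x^2(x - 4).

The rational canonical form is the block-diagonal matrix of companion matrices C(f_i):
R = [[0, 0, 0], [1, 0, 0], [0, 1, 4]].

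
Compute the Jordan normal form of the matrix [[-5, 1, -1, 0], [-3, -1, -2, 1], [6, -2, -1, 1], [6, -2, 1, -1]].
J = [[-2, 1, 0, 0], [0, -2, 0, 0], [0, 0, -2, 1], [0, 0, 0, -2]]

The characteristic polynomial is det(xI - A) = (x + 2)^4, so the eigenvalues are -2 (algebraic multiplicity 4).

For λ = -2: rank(A + 2I) = 2, rank((A + 2I)^2) = 0. The eigenspace has dimension 4 - 2 = 2, so there are 2 Jordan blocks; the rank sequence gives block sizes [2, 2].

Assembling the blocks gives the Jordan form J above.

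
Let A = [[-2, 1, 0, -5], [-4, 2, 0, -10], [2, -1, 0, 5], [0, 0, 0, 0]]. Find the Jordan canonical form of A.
The characteristic polynomial is det(xI - A) = x^4, so the eigenvalues are 0 (algebraic multiplicity 4).

For λ = 0: rank(A) = 1, rank(A^2) = 0. The eigenspace has dimension 4 - 1 = 3, so there are 3 Jordan blocks; the rank sequence gives block sizes [2, 1, 1].

Assembling the blocks gives the Jordan form J above.

J = [[0, 1, 0, 0], [0, 0, 0, 0], [0, 0, 0, 0], [0, 0, 0, 0]]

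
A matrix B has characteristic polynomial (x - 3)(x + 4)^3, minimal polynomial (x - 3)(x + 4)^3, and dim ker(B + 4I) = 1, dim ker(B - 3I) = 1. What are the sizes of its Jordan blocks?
Jordan blocks: (-4, 3), (3, 1)

λ = -4: algebraic multiplicity 3 (exponent in χ_B), largest block size 3 (exponent in m_B), 1 block (geometric multiplicity). This forces block sizes [3].
λ = 3: algebraic multiplicity 1 (exponent in χ_B), largest block size 1 (exponent in m_B), 1 block (geometric multiplicity). This forces block sizes [1].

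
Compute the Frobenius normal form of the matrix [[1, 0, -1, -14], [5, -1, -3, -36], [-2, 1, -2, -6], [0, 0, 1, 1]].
The invariant factors of A (the non-unit diagonal entries of the Smith normal form of xI - A over ℚ[x]) are (x + 1)(x^3 + 4x + 2), each dividing the next. The characteristic polynomial is their product, (x + 1)(x^3 + 4x + 2).

The rational canonical form is the block-diagonal matrix of companion matrices C(f_i):
R = [[0, 0, 0, -2], [1, 0, 0, -6], [0, 1, 0, -4], [0, 0, 1, -1]].

Note the characteristic polynomial does not split into linear factors over ℚ, so A has no Jordan form over ℚ; the rational canonical form exists over any field.

R = [[0, 0, 0, -2], [1, 0, 0, -6], [0, 1, 0, -4], [0, 0, 1, -1]]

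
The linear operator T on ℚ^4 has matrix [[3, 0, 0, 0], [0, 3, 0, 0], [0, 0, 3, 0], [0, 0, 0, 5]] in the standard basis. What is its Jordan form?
J = [[3, 0, 0, 0], [0, 3, 0, 0], [0, 0, 3, 0], [0, 0, 0, 5]]

The characteristic polynomial is det(xI - A) = (x - 5)(x - 3)^3, so the eigenvalues are 3 (algebraic multiplicity 3), 5 (algebraic multiplicity 1).

For λ = 3: rank(A - 3I) = 1. The eigenspace has dimension 4 - 1 = 3, so there are 3 Jordan blocks; the rank sequence gives block sizes [1, 1, 1].

For λ = 5: algebraic multiplicity 1 gives one 1×1 block.

Assembling the blocks gives the Jordan form J above.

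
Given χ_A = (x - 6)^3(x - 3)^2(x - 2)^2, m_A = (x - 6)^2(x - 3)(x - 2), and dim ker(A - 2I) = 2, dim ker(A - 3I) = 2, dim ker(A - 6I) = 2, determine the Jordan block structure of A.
λ = 2: algebraic multiplicity 2 (exponent in χ_A), largest block size 1 (exponent in m_A), 2 blocks (geometric multiplicity). These force block sizes [1, 1].
λ = 3: algebraic multiplicity 2 (exponent in χ_A), largest block size 1 (exponent in m_A), 2 blocks (geometric multiplicity). These force block sizes [1, 1].
λ = 6: algebraic multiplicity 3 (exponent in χ_A), largest block size 2 (exponent in m_A), 2 blocks (geometric multiplicity). These force block sizes [2, 1].

Jordan blocks: (2, 1), (2, 1), (3, 1), (3, 1), (6, 2), (6, 1)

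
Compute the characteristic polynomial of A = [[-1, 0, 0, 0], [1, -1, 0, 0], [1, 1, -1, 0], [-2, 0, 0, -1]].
χ_A(x) = (x + 1)^4

xI - A = [[x + 1, 0, 0, 0], [-1, x + 1, 0, 0], [-1, -1, x + 1, 0], [2, 0, 0, x + 1]].

Expanding det(xI - A) along the first row:
det(xI - A) = + (x + 1)·det([[x + 1, 0, 0], [-1, x + 1, 0], [0, 0, x + 1]]) - (0)·det([[-1, 0, 0], [-1, x + 1, 0], [2, 0, x + 1]]) + (0)·det([[-1, x + 1, 0], [-1, -1, 0], [2, 0, x + 1]]) - (0)·det([[-1, x + 1, 0], [-1, -1, x + 1], [2, 0, 0]]).

Evaluating gives χ_A(x) = x^4 + 4x^3 + 6x^2 + 4x + 1 = (x + 1)^4.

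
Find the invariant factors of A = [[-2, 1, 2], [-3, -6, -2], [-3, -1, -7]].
x + 5, (x + 5)^2

The Jordan structure of A has elementary divisors (x + 5)^2, (x + 5). Arranging the block sizes at each eigenvalue in decreasing order and taking row products gives the invariant factors.

Invariant factors (smallest first, each dividing the next): x + 5, (x + 5)^2.

Check: the last factor (x + 5)^2 is the minimal polynomial, and the product (x + 5)^3 is the characteristic polynomial.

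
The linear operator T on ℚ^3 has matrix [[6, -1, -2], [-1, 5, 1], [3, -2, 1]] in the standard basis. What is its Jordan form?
The characteristic polynomial is det(xI - A) = (x - 4)^3, so the eigenvalues are 4 (algebraic multiplicity 3).

For λ = 4: rank(A - 4I) = 2, rank((A - 4I)^2) = 1, rank((A - 4I)^3) = 0. The eigenspace has dimension 3 - 2 = 1, so there is 1 Jordan block; the rank sequence gives block sizes [3].

Assembling the blocks gives the Jordan form J above.

J = [[4, 1, 0], [0, 4, 1], [0, 0, 4]]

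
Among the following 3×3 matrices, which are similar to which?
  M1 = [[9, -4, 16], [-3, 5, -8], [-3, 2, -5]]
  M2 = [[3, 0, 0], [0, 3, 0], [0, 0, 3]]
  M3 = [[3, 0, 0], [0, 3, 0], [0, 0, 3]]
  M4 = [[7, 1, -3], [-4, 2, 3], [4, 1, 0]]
2 classes: {M1, M4}, {M2, M3}

Characteristic polynomials: χ_{M1} = (x - 3)^3, χ_{M2} = (x - 3)^3, χ_{M3} = (x - 3)^3, χ_{M4} = (x - 3)^3.

{M1, M4}: invariant factors x - 3, (x - 3)^2.

{M2, M3}: invariant factors x - 3, x - 3, x - 3.

Matrices are similar if and only if their invariant-factor lists agree; the partition into similarity classes is {M1, M4}, {M2, M3}.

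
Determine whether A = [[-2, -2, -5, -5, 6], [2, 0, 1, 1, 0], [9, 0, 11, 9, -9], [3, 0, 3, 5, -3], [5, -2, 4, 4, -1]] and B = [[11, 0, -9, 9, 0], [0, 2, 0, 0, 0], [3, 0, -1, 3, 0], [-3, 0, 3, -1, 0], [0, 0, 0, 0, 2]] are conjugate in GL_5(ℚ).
Both have characteristic polynomial (x - 5)(x - 2)^4, but the minimal polynomial of A is (x - 5)(x - 2)^2 while the minimal polynomial of B is (x - 5)(x - 2). The minimal polynomial is a similarity invariant, so A and B are not similar.

No.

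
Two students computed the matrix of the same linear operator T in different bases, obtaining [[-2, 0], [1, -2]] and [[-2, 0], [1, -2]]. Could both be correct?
Yes.

Two matrices over a field are similar if and only if they have the same invariant factors.

Both A and B have characteristic polynomial (x + 2)^2 and minimal polynomial (x + 2)^2. Computing further, both have invariant factors (x + 2)^2. Hence A and B are similar.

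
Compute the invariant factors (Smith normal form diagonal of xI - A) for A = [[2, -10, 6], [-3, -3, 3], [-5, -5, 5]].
x(x - 2)^2

The Jordan structure of A has elementary divisors x, (x - 2)^2. Arranging the block sizes at each eigenvalue in decreasing order and taking row products gives the invariant factors.

Invariant factors (smallest first, each dividing the next): x(x - 2)^2.

Check: the last factor x(x - 2)^2 is the minimal polynomial, and the product x(x - 2)^2 is the characteristic polynomial.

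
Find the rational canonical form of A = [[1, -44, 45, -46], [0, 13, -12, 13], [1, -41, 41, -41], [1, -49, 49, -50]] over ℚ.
The invariant factors of A (the non-unit diagonal entries of the Smith normal form of xI - A over ℚ[x]) are x(x - 4)^2(x + 3), each dividing the next. The characteristic polynomial is their product, x(x - 4)^2(x + 3).

The rational canonical form is the block-diagonal matrix of companion matrices C(f_i):
R = [[0, 0, 0, 0], [1, 0, 0, -48], [0, 1, 0, 8], [0, 0, 1, 5]].

R = [[0, 0, 0, 0], [1, 0, 0, -48], [0, 1, 0, 8], [0, 0, 1, 5]]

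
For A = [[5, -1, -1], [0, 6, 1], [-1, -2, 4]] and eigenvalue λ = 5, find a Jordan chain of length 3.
We seek v_1 ∈ ker((A - 5I)^3) \ ker((A - 5I)^2), then set v_{i+1} = (A - 5I) v_i.

One such chain is v_1 = [[-1, 0, 0]]^T, v_2 = [[0, 0, 1]]^T, v_3 = [[-1, 1, -1]]^T. Check: (A - 5I) v_3 = [[0, 0, 0]]^T = 0.

v_1 = [[-1, 0, 0]]^T, v_2 = [[0, 0, 1]]^T, v_3 = [[-1, 1, -1]]^T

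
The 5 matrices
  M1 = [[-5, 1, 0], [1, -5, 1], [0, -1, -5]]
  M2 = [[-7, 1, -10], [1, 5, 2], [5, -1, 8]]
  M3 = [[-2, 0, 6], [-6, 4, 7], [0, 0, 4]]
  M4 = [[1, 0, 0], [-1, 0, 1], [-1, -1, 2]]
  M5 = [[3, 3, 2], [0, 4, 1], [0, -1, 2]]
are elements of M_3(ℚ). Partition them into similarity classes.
Characteristic polynomials: χ_{M1} = (x + 5)^3, χ_{M2} = (x - 4)^2(x + 2), χ_{M3} = (x - 4)^2(x + 2), χ_{M4} = (x - 1)^3, χ_{M5} = (x - 3)^3.

{M1}: invariant factors (x + 5)^3.

{M2, M3}: invariant factors (x - 4)^2(x + 2).

{M4}: invariant factors x - 1, (x - 1)^2.

{M5}: invariant factors (x - 3)^3.

Matrices are similar if and only if their invariant-factor lists agree; the partition into similarity classes is {M1}, {M2, M3}, {M4}, {M5}.

4 classes: {M1}, {M2, M3}, {M4}, {M5}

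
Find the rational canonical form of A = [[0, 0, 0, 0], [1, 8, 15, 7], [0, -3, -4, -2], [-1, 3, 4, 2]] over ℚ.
The invariant factors of A (the non-unit diagonal entries of the Smith normal form of xI - A over ℚ[x]) are x^2(x - 4)(x - 2), each dividing the next. The characteristic polynomial is their product, x^2(x - 4)(x - 2).

The rational canonical form is the block-diagonal matrix of companion matrices C(f_i):
R = [[0, 0, 0, 0], [1, 0, 0, 0], [0, 1, 0, -8], [0, 0, 1, 6]].

R = [[0, 0, 0, 0], [1, 0, 0, 0], [0, 1, 0, -8], [0, 0, 1, 6]]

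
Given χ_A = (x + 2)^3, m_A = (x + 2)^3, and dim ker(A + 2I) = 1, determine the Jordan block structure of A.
Jordan blocks: (-2, 3)

λ = -2: algebraic multiplicity 3 (exponent in χ_A), largest block size 3 (exponent in m_A), 1 block (geometric multiplicity). This forces block sizes [3].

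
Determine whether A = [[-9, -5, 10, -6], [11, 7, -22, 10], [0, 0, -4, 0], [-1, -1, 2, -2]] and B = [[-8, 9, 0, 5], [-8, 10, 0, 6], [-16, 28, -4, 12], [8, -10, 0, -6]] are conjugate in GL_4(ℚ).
Two matrices over a field are similar if and only if they have the same invariant factors.

Both A and B have characteristic polynomial x^2(x + 4)^2 and minimal polynomial x^2(x + 4). Computing further, both have invariant factors x + 4, x^2(x + 4). Hence A and B are similar.

Yes.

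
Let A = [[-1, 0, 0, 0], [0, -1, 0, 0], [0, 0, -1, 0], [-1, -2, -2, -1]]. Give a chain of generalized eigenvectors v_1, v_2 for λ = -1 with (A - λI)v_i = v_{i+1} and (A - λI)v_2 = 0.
We seek v_1 ∈ ker((A + I)^2) \ ker(A + I), then set v_{i+1} = (A + I) v_i.

One such chain is v_1 = [[1, -2, 2, 5]]^T, v_2 = [[0, 0, 0, -1]]^T. Check: (A + I) v_2 = [[0, 0, 0, 0]]^T = 0.

v_1 = [[1, -2, 2, 5]]^T, v_2 = [[0, 0, 0, -1]]^T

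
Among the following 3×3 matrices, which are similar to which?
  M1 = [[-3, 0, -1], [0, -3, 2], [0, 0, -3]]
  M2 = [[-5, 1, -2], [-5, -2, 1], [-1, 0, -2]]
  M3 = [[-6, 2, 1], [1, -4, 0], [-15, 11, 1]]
2 classes: {M1}, {M2, M3}

Characteristic polynomials: χ_{M1} = (x + 3)^3, χ_{M2} = (x + 3)^3, χ_{M3} = (x + 3)^3.

{M1}: invariant factors x + 3, (x + 3)^2.

{M2, M3}: invariant factors (x + 3)^3.

Matrices are similar if and only if their invariant-factor lists agree; the partition into similarity classes is {M1}, {M2, M3}.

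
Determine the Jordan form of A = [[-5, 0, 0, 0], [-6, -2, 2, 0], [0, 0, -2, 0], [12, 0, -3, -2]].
J = [[-5, 0, 0, 0], [0, -2, 1, 0], [0, 0, -2, 0], [0, 0, 0, -2]]

The characteristic polynomial is det(xI - A) = (x + 2)^3(x + 5), so the eigenvalues are -5 (algebraic multiplicity 1), -2 (algebraic multiplicity 3).

For λ = -5: algebraic multiplicity 1 gives one 1×1 block.

For λ = -2: rank(A + 2I) = 2, rank((A + 2I)^2) = 1. The eigenspace has dimension 4 - 2 = 2, so there are 2 Jordan blocks; the rank sequence gives block sizes [2, 1].

Assembling the blocks gives the Jordan form J above.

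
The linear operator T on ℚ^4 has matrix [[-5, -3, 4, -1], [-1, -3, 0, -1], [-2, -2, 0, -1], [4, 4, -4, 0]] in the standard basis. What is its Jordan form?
J = [[-2, 1, 0, 0], [0, -2, 0, 0], [0, 0, -2, 1], [0, 0, 0, -2]]

The characteristic polynomial is det(xI - A) = (x + 2)^4, so the eigenvalues are -2 (algebraic multiplicity 4).

For λ = -2: rank(A + 2I) = 2, rank((A + 2I)^2) = 0. The eigenspace has dimension 4 - 2 = 2, so there are 2 Jordan blocks; the rank sequence gives block sizes [2, 2].

Assembling the blocks gives the Jordan form J above.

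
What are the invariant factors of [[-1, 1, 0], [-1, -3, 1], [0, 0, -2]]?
(x + 2)^3

The Jordan structure of A has elementary divisors (x + 2)^3. Arranging the block sizes at each eigenvalue in decreasing order and taking row products gives the invariant factors.

Invariant factors (smallest first, each dividing the next): (x + 2)^3.

Check: the last factor (x + 2)^3 is the minimal polynomial, and the product (x + 2)^3 is the characteristic polynomial.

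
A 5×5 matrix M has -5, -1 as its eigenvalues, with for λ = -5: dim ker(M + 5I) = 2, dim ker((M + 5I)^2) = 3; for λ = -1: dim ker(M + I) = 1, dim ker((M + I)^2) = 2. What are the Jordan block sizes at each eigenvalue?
λ = -5: successive nullity increments [2, 1] count blocks of size ≥ k; block sizes are [2, 1].
λ = -1: successive nullity increments [1, 1] count blocks of size ≥ k; block sizes are [2].

Jordan blocks: (-5, 2), (-5, 1), (-1, 2)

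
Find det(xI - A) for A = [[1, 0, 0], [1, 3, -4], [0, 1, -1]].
χ_A(x) = (x - 1)^3

xI - A = [[x - 1, 0, 0], [-1, x - 3, 4], [0, -1, x + 1]].

Expanding det(xI - A) along the first row:
det(xI - A) = + (x - 1)·det([[x - 3, 4], [-1, x + 1]]) - (0)·det([[-1, 4], [0, x + 1]]) + (0)·det([[-1, x - 3], [0, -1]]).

Evaluating gives χ_A(x) = x^3 - 3x^2 + 3x - 1 = (x - 1)^3.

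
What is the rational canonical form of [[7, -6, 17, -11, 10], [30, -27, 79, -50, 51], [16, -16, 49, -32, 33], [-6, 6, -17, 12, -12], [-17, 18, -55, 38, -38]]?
The invariant factors of A (the non-unit diagonal entries of the Smith normal form of xI - A over ℚ[x]) are (x - 3)(x^2 + 3)^2, each dividing the next. The characteristic polynomial is their product, (x - 3)(x^2 + 3)^2.

The rational canonical form is the block-diagonal matrix of companion matrices C(f_i):
R = [[0, 0, 0, 0, 27], [1, 0, 0, 0, -9], [0, 1, 0, 0, 18], [0, 0, 1, 0, -6], [0, 0, 0, 1, 3]].

Note the characteristic polynomial does not split into linear factors over ℚ, so A has no Jordan form over ℚ; the rational canonical form exists over any field.

R = [[0, 0, 0, 0, 27], [1, 0, 0, 0, -9], [0, 1, 0, 0, 18], [0, 0, 1, 0, -6], [0, 0, 0, 1, 3]]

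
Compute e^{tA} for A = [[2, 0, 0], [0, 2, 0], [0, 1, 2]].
A has Jordan form J = [[2, 1, 0], [0, 2, 0], [0, 0, 2]] with A = PJP^{-1}, so e^{tA} = P e^{tJ} P^{-1}.

For a Jordan block J_k(λ), e^{tJ_k(λ)} = e^{λt} · (I + tN + t^2 N^2/2! + ... + t^{k-1} N^{k-1}/(k-1)!) where N is the nilpotent superdiagonal part.

Assembling the blocks and conjugating back gives the entries of e^{tA} as shown above.

e^{tA} = [[e^{2*t}, 0, 0], [0, e^{2*t}, 0], [0, t*e^{2*t}, e^{2*t}]]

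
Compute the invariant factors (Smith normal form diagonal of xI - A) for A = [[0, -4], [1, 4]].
The Jordan structure of A has elementary divisors (x - 2)^2. Arranging the block sizes at each eigenvalue in decreasing order and taking row products gives the invariant factors.

Invariant factors (smallest first, each dividing the next): (x - 2)^2.

Check: the last factor (x - 2)^2 is the minimal polynomial, and the product (x - 2)^2 is the characteristic polynomial.

(x - 2)^2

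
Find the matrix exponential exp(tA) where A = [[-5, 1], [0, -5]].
A has Jordan form J = [[-5, 1], [0, -5]] with A = PJP^{-1}, so e^{tA} = P e^{tJ} P^{-1}.

For a Jordan block J_k(λ), e^{tJ_k(λ)} = e^{λt} · (I + tN + t^2 N^2/2! + ... + t^{k-1} N^{k-1}/(k-1)!) where N is the nilpotent superdiagonal part.

Assembling the blocks and conjugating back gives the entries of e^{tA} as shown above.

e^{tA} = [[e^{-5*t}, t*e^{-5*t}], [0, e^{-5*t}]]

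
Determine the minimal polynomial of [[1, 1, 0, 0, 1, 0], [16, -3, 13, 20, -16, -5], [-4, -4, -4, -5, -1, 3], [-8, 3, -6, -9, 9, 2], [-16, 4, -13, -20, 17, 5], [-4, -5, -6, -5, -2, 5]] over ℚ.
The characteristic polynomial factors as (x - 2)(x - 1)^5. The minimal polynomial is ∏(x - λ)^{k_λ} where k_λ is the size of the largest Jordan block at λ.

For λ = 1: rank(A - I) = 3, and the largest Jordan block has size 2 (the smallest k with rank((A - I)^k) = rank((A - I)^(k+1))).
For λ = 2: rank(A - 2I) = 5, and the largest Jordan block has size 1 (the smallest k with rank((A - 2I)^k) = rank((A - 2I)^(k+1))).

So m_A(x) = (x - 2)(x - 1)^2.

m_A(x) = (x - 2)(x - 1)^2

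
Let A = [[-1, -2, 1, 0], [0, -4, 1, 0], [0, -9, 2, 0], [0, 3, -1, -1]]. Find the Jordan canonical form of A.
The characteristic polynomial is det(xI - A) = (x + 1)^4, so the eigenvalues are -1 (algebraic multiplicity 4).

For λ = -1: rank(A + I) = 2, rank((A + I)^2) = 1, rank((A + I)^3) = 0. The eigenspace has dimension 4 - 2 = 2, so there are 2 Jordan blocks; the rank sequence gives block sizes [3, 1].

Assembling the blocks gives the Jordan form J above.

J = [[-1, 1, 0, 0], [0, -1, 1, 0], [0, 0, -1, 0], [0, 0, 0, -1]]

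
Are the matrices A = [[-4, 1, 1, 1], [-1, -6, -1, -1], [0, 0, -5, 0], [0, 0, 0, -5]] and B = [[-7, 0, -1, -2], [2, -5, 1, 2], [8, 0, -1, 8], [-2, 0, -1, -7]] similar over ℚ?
Two matrices over a field are similar if and only if they have the same invariant factors.

Both A and B have characteristic polynomial (x + 5)^4 and minimal polynomial (x + 5)^2. Computing further, both have invariant factors x + 5, x + 5, (x + 5)^2. Hence A and B are similar.

Yes.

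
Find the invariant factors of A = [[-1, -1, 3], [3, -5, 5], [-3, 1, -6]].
(x + 4)^3

The Jordan structure of A has elementary divisors (x + 4)^3. Arranging the block sizes at each eigenvalue in decreasing order and taking row products gives the invariant factors.

Invariant factors (smallest first, each dividing the next): (x + 4)^3.

Check: the last factor (x + 4)^3 is the minimal polynomial, and the product (x + 4)^3 is the characteristic polynomial.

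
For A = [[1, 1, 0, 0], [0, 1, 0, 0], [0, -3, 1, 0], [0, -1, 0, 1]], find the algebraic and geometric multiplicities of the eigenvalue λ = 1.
algebraic multiplicity 4, geometric multiplicity 3

The characteristic polynomial is (x - 1)^4, so the factor x - 1 appears with exponent 4: the algebraic multiplicity is 4.

rank(A - I) = 1, so the eigenspace has dimension 4 - 1 = 3: the geometric multiplicity is 3.

Since 3 < 4, A is not diagonalizable.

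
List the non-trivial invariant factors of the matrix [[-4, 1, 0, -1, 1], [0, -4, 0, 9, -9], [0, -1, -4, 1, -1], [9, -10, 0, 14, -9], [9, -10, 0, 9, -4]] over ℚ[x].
The Jordan structure of A has elementary divisors (x + 4)^2, (x + 4), (x - 5)^2. Arranging the block sizes at each eigenvalue in decreasing order and taking row products gives the invariant factors.

Invariant factors (smallest first, each dividing the next): x + 4, (x - 5)^2(x + 4)^2.

Check: the last factor (x - 5)^2(x + 4)^2 is the minimal polynomial, and the product (x - 5)^2(x + 4)^3 is the characteristic polynomial.

x + 4, (x - 5)^2(x + 4)^2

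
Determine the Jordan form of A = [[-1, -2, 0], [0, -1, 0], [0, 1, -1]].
The characteristic polynomial is det(xI - A) = (x + 1)^3, so the eigenvalues are -1 (algebraic multiplicity 3).

For λ = -1: rank(A + I) = 1, rank((A + I)^2) = 0. The eigenspace has dimension 3 - 1 = 2, so there are 2 Jordan blocks; the rank sequence gives block sizes [2, 1].

Assembling the blocks gives the Jordan form J above.

J = [[-1, 1, 0], [0, -1, 0], [0, 0, -1]]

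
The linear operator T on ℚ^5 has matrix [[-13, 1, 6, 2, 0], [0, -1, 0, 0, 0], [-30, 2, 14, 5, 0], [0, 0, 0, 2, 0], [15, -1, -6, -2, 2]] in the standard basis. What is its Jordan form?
The characteristic polynomial is det(xI - A) = (x - 2)^3(x + 1)^2, so the eigenvalues are -1 (algebraic multiplicity 2), 2 (algebraic multiplicity 3).

For λ = -1: rank(A + I) = 4, rank((A + I)^2) = 3. The eigenspace has dimension 5 - 4 = 1, so there is 1 Jordan block; the rank sequence gives block sizes [2].

For λ = 2: rank(A - 2I) = 3, rank((A - 2I)^2) = 2. The eigenspace has dimension 5 - 3 = 2, so there are 2 Jordan blocks; the rank sequence gives block sizes [2, 1].

Assembling the blocks gives the Jordan form J above.

J = [[-1, 1, 0, 0, 0], [0, -1, 0, 0, 0], [0, 0, 2, 1, 0], [0, 0, 0, 2, 0], [0, 0, 0, 0, 2]]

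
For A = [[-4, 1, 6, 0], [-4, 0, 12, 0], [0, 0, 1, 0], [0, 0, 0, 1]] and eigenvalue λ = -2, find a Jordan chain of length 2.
v_1 = [[0, 1, 0, 0]]^T, v_2 = [[1, 2, 0, 0]]^T

We seek v_1 ∈ ker((A + 2I)^2) \ ker(A + 2I), then set v_{i+1} = (A + 2I) v_i.

One such chain is v_1 = [[0, 1, 0, 0]]^T, v_2 = [[1, 2, 0, 0]]^T. Check: (A + 2I) v_2 = [[0, 0, 0, 0]]^T = 0.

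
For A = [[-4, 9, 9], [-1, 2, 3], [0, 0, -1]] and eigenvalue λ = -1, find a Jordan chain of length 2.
We seek v_1 ∈ ker((A + I)^2) \ ker(A + I), then set v_{i+1} = (A + I) v_i.

One such chain is v_1 = [[14, 5, 0]]^T, v_2 = [[3, 1, 0]]^T. Check: (A + I) v_2 = [[0, 0, 0]]^T = 0.

v_1 = [[14, 5, 0]]^T, v_2 = [[3, 1, 0]]^T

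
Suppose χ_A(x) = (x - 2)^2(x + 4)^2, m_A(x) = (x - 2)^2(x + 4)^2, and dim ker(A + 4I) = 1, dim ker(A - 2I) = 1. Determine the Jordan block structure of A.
λ = -4: algebraic multiplicity 2 (exponent in χ_A), largest block size 2 (exponent in m_A), 1 block (geometric multiplicity). This forces block sizes [2].
λ = 2: algebraic multiplicity 2 (exponent in χ_A), largest block size 2 (exponent in m_A), 1 block (geometric multiplicity). This forces block sizes [2].

Jordan blocks: (-4, 2), (2, 2)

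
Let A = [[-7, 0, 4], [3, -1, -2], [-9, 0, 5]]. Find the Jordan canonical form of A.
J = [[-1, 1, 0], [0, -1, 0], [0, 0, -1]]

The characteristic polynomial is det(xI - A) = (x + 1)^3, so the eigenvalues are -1 (algebraic multiplicity 3).

For λ = -1: rank(A + I) = 1, rank((A + I)^2) = 0. The eigenspace has dimension 3 - 1 = 2, so there are 2 Jordan blocks; the rank sequence gives block sizes [2, 1].

Assembling the blocks gives the Jordan form J above.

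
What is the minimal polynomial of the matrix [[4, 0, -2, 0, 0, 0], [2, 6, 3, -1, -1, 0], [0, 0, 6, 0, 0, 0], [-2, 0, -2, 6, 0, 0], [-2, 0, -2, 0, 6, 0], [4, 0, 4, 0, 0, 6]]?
m_A(x) = (x - 6)^2(x - 4)

The characteristic polynomial factors as (x - 6)^5(x - 4). The minimal polynomial is ∏(x - λ)^{k_λ} where k_λ is the size of the largest Jordan block at λ.

For λ = 4: rank(A - 4I) = 5, and the largest Jordan block has size 1 (the smallest k with rank((A - 4I)^k) = rank((A - 4I)^(k+1))).
For λ = 6: rank(A - 6I) = 2, and the largest Jordan block has size 2 (the smallest k with rank((A - 6I)^k) = rank((A - 6I)^(k+1))).

So m_A(x) = (x - 6)^2(x - 4).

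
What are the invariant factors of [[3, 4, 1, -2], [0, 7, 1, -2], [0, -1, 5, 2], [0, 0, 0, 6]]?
x - 6, (x - 6)^2(x - 3)

The Jordan structure of A has elementary divisors (x - 3), (x - 6)^2, (x - 6). Arranging the block sizes at each eigenvalue in decreasing order and taking row products gives the invariant factors.

Invariant factors (smallest first, each dividing the next): x - 6, (x - 6)^2(x - 3).

Check: the last factor (x - 6)^2(x - 3) is the minimal polynomial, and the product (x - 6)^3(x - 3) is the characteristic polynomial.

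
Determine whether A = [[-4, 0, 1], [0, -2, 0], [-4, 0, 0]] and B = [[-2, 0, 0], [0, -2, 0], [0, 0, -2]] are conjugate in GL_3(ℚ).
Both have characteristic polynomial (x + 2)^3, but the minimal polynomial of A is (x + 2)^2 while the minimal polynomial of B is x + 2. The minimal polynomial is a similarity invariant, so A and B are not similar.

No.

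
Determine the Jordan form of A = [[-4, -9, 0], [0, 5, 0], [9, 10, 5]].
J = [[-4, 0, 0], [0, 5, 1], [0, 0, 5]]

The characteristic polynomial is det(xI - A) = (x - 5)^2(x + 4), so the eigenvalues are -4 (algebraic multiplicity 1), 5 (algebraic multiplicity 2).

For λ = -4: algebraic multiplicity 1 gives one 1×1 block.

For λ = 5: rank(A - 5I) = 2, rank((A - 5I)^2) = 1. The eigenspace has dimension 3 - 2 = 1, so there is 1 Jordan block; the rank sequence gives block sizes [2].

Assembling the blocks gives the Jordan form J above.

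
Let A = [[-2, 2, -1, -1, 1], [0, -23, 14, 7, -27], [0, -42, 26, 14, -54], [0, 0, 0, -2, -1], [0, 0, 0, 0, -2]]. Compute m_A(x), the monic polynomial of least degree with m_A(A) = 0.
The characteristic polynomial factors as (x - 5)(x + 2)^4. The minimal polynomial is ∏(x - λ)^{k_λ} where k_λ is the size of the largest Jordan block at λ.

For λ = -2: rank(A + 2I) = 3, and the largest Jordan block has size 3 (the smallest k with rank((A + 2I)^k) = rank((A + 2I)^(k+1))).
For λ = 5: rank(A - 5I) = 4, and the largest Jordan block has size 1 (the smallest k with rank((A - 5I)^k) = rank((A - 5I)^(k+1))).

So m_A(x) = (x - 5)(x + 2)^3.

m_A(x) = (x - 5)(x + 2)^3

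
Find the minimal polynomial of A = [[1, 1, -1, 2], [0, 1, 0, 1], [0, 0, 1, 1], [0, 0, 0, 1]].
The characteristic polynomial factors as (x - 1)^4. The minimal polynomial is ∏(x - λ)^{k_λ} where k_λ is the size of the largest Jordan block at λ.

For λ = 1: rank(A - I) = 2, and the largest Jordan block has size 2 (the smallest k with rank((A - I)^k) = rank((A - I)^(k+1))).

So m_A(x) = (x - 1)^2.

m_A(x) = (x - 1)^2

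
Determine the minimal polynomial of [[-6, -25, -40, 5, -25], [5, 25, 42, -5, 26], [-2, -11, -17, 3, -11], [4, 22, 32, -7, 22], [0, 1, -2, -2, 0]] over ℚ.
The characteristic polynomial factors as (x + 1)^5. The minimal polynomial is ∏(x - λ)^{k_λ} where k_λ is the size of the largest Jordan block at λ.

For λ = -1: rank(A + I) = 3, and the largest Jordan block has size 3 (the smallest k with rank((A + I)^k) = rank((A + I)^(k+1))).

So m_A(x) = (x + 1)^3.

m_A(x) = (x + 1)^3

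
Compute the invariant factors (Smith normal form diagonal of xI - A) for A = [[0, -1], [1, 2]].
(x - 1)^2

The Jordan structure of A has elementary divisors (x - 1)^2. Arranging the block sizes at each eigenvalue in decreasing order and taking row products gives the invariant factors.

Invariant factors (smallest first, each dividing the next): (x - 1)^2.

Check: the last factor (x - 1)^2 is the minimal polynomial, and the product (x - 1)^2 is the characteristic polynomial.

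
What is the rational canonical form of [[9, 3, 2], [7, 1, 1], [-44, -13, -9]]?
The invariant factors of A (the non-unit diagonal entries of the Smith normal form of xI - A over ℚ[x]) are (x - 1)^2(x + 1), each dividing the next. The characteristic polynomial is their product, (x - 1)^2(x + 1).

The rational canonical form is the block-diagonal matrix of companion matrices C(f_i):
R = [[0, 0, -1], [1, 0, 1], [0, 1, 1]].

R = [[0, 0, -1], [1, 0, 1], [0, 1, 1]]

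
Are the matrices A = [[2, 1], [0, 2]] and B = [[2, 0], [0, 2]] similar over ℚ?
Both have characteristic polynomial (x - 2)^2, but the minimal polynomial of A is (x - 2)^2 while the minimal polynomial of B is x - 2. The minimal polynomial is a similarity invariant, so A and B are not similar.

No.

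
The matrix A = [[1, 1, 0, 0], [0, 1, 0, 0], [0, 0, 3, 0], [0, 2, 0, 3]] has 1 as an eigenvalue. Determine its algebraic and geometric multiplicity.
The characteristic polynomial is (x - 3)^2(x - 1)^2, so the factor x - 1 appears with exponent 2: the algebraic multiplicity is 2.

rank(A - I) = 3, so the eigenspace has dimension 4 - 3 = 1: the geometric multiplicity is 1.

Since 1 < 2, A is not diagonalizable.

algebraic multiplicity 2, geometric multiplicity 1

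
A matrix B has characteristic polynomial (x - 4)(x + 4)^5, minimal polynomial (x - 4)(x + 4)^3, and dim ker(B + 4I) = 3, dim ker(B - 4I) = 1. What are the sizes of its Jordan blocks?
Jordan blocks: (-4, 3), (-4, 1), (-4, 1), (4, 1)

λ = -4: algebraic multiplicity 5 (exponent in χ_B), largest block size 3 (exponent in m_B), 3 blocks (geometric multiplicity). These force block sizes [3, 1, 1].
λ = 4: algebraic multiplicity 1 (exponent in χ_B), largest block size 1 (exponent in m_B), 1 block (geometric multiplicity). This forces block sizes [1].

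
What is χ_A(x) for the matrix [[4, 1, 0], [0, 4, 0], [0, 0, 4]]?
xI - A = [[x - 4, -1, 0], [0, x - 4, 0], [0, 0, x - 4]].

Expanding det(xI - A) along the first row:
det(xI - A) = + (x - 4)·det([[x - 4, 0], [0, x - 4]]) - (-1)·det([[0, 0], [0, x - 4]]) + (0)·det([[0, x - 4], [0, 0]]).

Evaluating gives χ_A(x) = x^3 - 12x^2 + 48x - 64 = (x - 4)^3.

χ_A(x) = (x - 4)^3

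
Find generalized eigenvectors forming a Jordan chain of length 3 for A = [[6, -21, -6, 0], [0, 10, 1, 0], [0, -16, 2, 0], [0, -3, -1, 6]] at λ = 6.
We seek v_1 ∈ ker((A - 6I)^3) \ ker((A - 6I)^2), then set v_{i+1} = (A - 6I) v_i.

One such chain is v_1 = [[2, 0, 1, 0]]^T, v_2 = [[-6, 1, -4, -1]]^T, v_3 = [[3, 0, 0, 1]]^T. Check: (A - 6I) v_3 = [[0, 0, 0, 0]]^T = 0.

v_1 = [[2, 0, 1, 0]]^T, v_2 = [[-6, 1, -4, -1]]^T, v_3 = [[3, 0, 0, 1]]^T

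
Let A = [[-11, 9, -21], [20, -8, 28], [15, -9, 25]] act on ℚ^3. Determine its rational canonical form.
R = [[4, 0, 0], [0, 0, 8], [0, 1, 2]]

The invariant factors of A (the non-unit diagonal entries of the Smith normal form of xI - A over ℚ[x]) are x - 4, (x - 4)(x + 2), each dividing the next. The characteristic polynomial is their product, (x - 4)^2(x + 2).

The rational canonical form is the block-diagonal matrix of companion matrices C(f_i):
R = [[4, 0, 0], [0, 0, 8], [0, 1, 2]].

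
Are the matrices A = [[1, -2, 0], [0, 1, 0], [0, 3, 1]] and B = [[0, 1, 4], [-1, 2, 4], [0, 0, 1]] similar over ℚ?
Two matrices over a field are similar if and only if they have the same invariant factors.

Both A and B have characteristic polynomial (x - 1)^3 and minimal polynomial (x - 1)^2. Computing further, both have invariant factors x - 1, (x - 1)^2. Hence A and B are similar.

Yes.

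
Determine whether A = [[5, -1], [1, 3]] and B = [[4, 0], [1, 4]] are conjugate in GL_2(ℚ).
Two matrices over a field are similar if and only if they have the same invariant factors.

Both A and B have characteristic polynomial (x - 4)^2 and minimal polynomial (x - 4)^2. Computing further, both have invariant factors (x - 4)^2. Hence A and B are similar.

Yes.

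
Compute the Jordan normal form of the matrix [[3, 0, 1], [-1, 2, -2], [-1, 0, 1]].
The characteristic polynomial is det(xI - A) = (x - 2)^3, so the eigenvalues are 2 (algebraic multiplicity 3).

For λ = 2: rank(A - 2I) = 2, rank((A - 2I)^2) = 1, rank((A - 2I)^3) = 0. The eigenspace has dimension 3 - 2 = 1, so there is 1 Jordan block; the rank sequence gives block sizes [3].

Assembling the blocks gives the Jordan form J above.

J = [[2, 1, 0], [0, 2, 1], [0, 0, 2]]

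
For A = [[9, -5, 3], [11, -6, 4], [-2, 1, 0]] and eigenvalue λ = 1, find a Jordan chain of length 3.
We seek v_1 ∈ ker((A - I)^3) \ ker((A - I)^2), then set v_{i+1} = (A - I) v_i.

One such chain is v_1 = [[0, 0, 1]]^T, v_2 = [[3, 4, -1]]^T, v_3 = [[1, 1, -1]]^T. Check: (A - I) v_3 = [[0, 0, 0]]^T = 0.

v_1 = [[0, 0, 1]]^T, v_2 = [[3, 4, -1]]^T, v_3 = [[1, 1, -1]]^T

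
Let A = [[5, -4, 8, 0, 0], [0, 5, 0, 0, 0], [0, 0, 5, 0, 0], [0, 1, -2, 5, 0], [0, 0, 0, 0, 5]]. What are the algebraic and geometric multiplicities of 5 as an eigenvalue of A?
algebraic multiplicity 5, geometric multiplicity 4

The characteristic polynomial is (x - 5)^5, so the factor x - 5 appears with exponent 5: the algebraic multiplicity is 5.

rank(A - 5I) = 1, so the eigenspace has dimension 5 - 1 = 4: the geometric multiplicity is 4.

Since 4 < 5, A is not diagonalizable.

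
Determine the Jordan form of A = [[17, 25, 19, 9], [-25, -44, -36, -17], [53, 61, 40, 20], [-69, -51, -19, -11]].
J = [[-3, 1, 0, 0], [0, -3, 0, 0], [0, 0, 4, 1], [0, 0, 0, 4]]

The characteristic polynomial is det(xI - A) = (x - 4)^2(x + 3)^2, so the eigenvalues are -3 (algebraic multiplicity 2), 4 (algebraic multiplicity 2).

For λ = -3: rank(A + 3I) = 3, rank((A + 3I)^2) = 2. The eigenspace has dimension 4 - 3 = 1, so there is 1 Jordan block; the rank sequence gives block sizes [2].

For λ = 4: rank(A - 4I) = 3, rank((A - 4I)^2) = 2. The eigenspace has dimension 4 - 3 = 1, so there is 1 Jordan block; the rank sequence gives block sizes [2].

Assembling the blocks gives the Jordan form J above.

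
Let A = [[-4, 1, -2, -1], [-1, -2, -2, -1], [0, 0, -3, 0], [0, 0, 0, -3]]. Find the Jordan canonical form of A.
The characteristic polynomial is det(xI - A) = (x + 3)^4, so the eigenvalues are -3 (algebraic multiplicity 4).

For λ = -3: rank(A + 3I) = 1, rank((A + 3I)^2) = 0. The eigenspace has dimension 4 - 1 = 3, so there are 3 Jordan blocks; the rank sequence gives block sizes [2, 1, 1].

Assembling the blocks gives the Jordan form J above.

J = [[-3, 1, 0, 0], [0, -3, 0, 0], [0, 0, -3, 0], [0, 0, 0, -3]]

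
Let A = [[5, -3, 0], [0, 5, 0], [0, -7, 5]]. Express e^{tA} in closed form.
e^{tA} = [[e^{5*t}, -3*t*e^{5*t}, 0], [0, e^{5*t}, 0], [0, -7*t*e^{5*t}, e^{5*t}]]

A has Jordan form J = [[5, 1, 0], [0, 5, 0], [0, 0, 5]] with A = PJP^{-1}, so e^{tA} = P e^{tJ} P^{-1}.

For a Jordan block J_k(λ), e^{tJ_k(λ)} = e^{λt} · (I + tN + t^2 N^2/2! + ... + t^{k-1} N^{k-1}/(k-1)!) where N is the nilpotent superdiagonal part.

Assembling the blocks and conjugating back gives the entries of e^{tA} as shown above.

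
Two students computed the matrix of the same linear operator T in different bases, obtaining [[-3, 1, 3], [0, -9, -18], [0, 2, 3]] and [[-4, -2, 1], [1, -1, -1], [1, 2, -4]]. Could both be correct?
Two matrices over a field are similar if and only if they have the same invariant factors.

Both A and B have characteristic polynomial (x + 3)^3 and minimal polynomial (x + 3)^2. Computing further, both have invariant factors x + 3, (x + 3)^2. Hence A and B are similar.

Yes.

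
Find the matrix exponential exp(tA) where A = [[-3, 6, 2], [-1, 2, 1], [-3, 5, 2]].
e^{tA} = [[-2*t*e^{t} + e^{-t}, 2*((t + 1)*e^{2*t} - 1)*e^{-t}, 2*t*e^{t}], [-t*e^{t}, (t + 1)*e^{t}, t*e^{t}], [(-(t + 1)*e^{2*t} + 1)*e^{-t}, ((t + 2)*e^{2*t} - 2)*e^{-t}, (t + 1)*e^{t}]]

A has Jordan form J = [[-1, 0, 0], [0, 1, 1], [0, 0, 1]] with A = PJP^{-1}, so e^{tA} = P e^{tJ} P^{-1}.

For a Jordan block J_k(λ), e^{tJ_k(λ)} = e^{λt} · (I + tN + t^2 N^2/2! + ... + t^{k-1} N^{k-1}/(k-1)!) where N is the nilpotent superdiagonal part.

Assembling the blocks and conjugating back gives the entries of e^{tA} as shown above.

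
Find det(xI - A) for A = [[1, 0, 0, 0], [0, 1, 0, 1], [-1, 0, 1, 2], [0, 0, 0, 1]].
xI - A = [[x - 1, 0, 0, 0], [0, x - 1, 0, -1], [1, 0, x - 1, -2], [0, 0, 0, x - 1]].

Expanding det(xI - A) along the first row:
det(xI - A) = + (x - 1)·det([[x - 1, 0, -1], [0, x - 1, -2], [0, 0, x - 1]]) - (0)·det([[0, 0, -1], [1, x - 1, -2], [0, 0, x - 1]]) + (0)·det([[0, x - 1, -1], [1, 0, -2], [0, 0, x - 1]]) - (0)·det([[0, x - 1, 0], [1, 0, x - 1], [0, 0, 0]]).

Evaluating gives χ_A(x) = x^4 - 4x^3 + 6x^2 - 4x + 1 = (x - 1)^4.

χ_A(x) = (x - 1)^4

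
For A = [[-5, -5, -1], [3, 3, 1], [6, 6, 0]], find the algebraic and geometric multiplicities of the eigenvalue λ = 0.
The characteristic polynomial is x^2(x + 2), so the factor x appears with exponent 2: the algebraic multiplicity is 2.

rank(A) = 2, so the eigenspace has dimension 3 - 2 = 1: the geometric multiplicity is 1.

Since 1 < 2, A is not diagonalizable.

algebraic multiplicity 2, geometric multiplicity 1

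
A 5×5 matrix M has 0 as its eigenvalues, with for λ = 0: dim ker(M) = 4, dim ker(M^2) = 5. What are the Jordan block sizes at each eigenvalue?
λ = 0: successive nullity increments [4, 1] count blocks of size ≥ k; block sizes are [2, 1, 1, 1].

Jordan blocks: (0, 2), (0, 1), (0, 1), (0, 1)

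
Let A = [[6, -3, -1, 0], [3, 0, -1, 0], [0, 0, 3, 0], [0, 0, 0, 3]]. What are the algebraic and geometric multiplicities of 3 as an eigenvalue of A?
The characteristic polynomial is (x - 3)^4, so the factor x - 3 appears with exponent 4: the algebraic multiplicity is 4.

rank(A - 3I) = 1, so the eigenspace has dimension 4 - 1 = 3: the geometric multiplicity is 3.

Since 3 < 4, A is not diagonalizable.

algebraic multiplicity 4, geometric multiplicity 3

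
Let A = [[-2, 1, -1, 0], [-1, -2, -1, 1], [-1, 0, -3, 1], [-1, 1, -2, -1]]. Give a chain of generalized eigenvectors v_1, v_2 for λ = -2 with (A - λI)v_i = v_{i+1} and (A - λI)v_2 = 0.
v_1 = [[0, 3, 2, 1]]^T, v_2 = [[1, -1, -1, 0]]^T

We seek v_1 ∈ ker((A + 2I)^2) \ ker(A + 2I), then set v_{i+1} = (A + 2I) v_i.

One such chain is v_1 = [[0, 3, 2, 1]]^T, v_2 = [[1, -1, -1, 0]]^T. Check: (A + 2I) v_2 = [[0, 0, 0, 0]]^T = 0.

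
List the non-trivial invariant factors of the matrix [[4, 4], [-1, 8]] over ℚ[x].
(x - 6)^2

The Jordan structure of A has elementary divisors (x - 6)^2. Arranging the block sizes at each eigenvalue in decreasing order and taking row products gives the invariant factors.

Invariant factors (smallest first, each dividing the next): (x - 6)^2.

Check: the last factor (x - 6)^2 is the minimal polynomial, and the product (x - 6)^2 is the characteristic polynomial.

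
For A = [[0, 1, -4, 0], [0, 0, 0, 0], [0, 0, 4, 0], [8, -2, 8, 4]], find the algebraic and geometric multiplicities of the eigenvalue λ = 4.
algebraic multiplicity 2, geometric multiplicity 2

The characteristic polynomial is x^2(x - 4)^2, so the factor x - 4 appears with exponent 2: the algebraic multiplicity is 2.

rank(A - 4I) = 2, so the eigenspace has dimension 4 - 2 = 2: the geometric multiplicity is 2.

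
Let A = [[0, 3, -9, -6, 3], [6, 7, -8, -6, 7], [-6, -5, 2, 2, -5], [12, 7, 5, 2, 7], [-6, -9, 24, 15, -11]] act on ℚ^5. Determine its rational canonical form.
The invariant factors of A (the non-unit diagonal entries of the Smith normal form of xI - A over ℚ[x]) are x, x(x^3 - x + 3), each dividing the next. The characteristic polynomial is their product, x^2(x^3 - x + 3).

The rational canonical form is the block-diagonal matrix of companion matrices C(f_i):
R = [[0, 0, 0, 0, 0], [0, 0, 0, 0, 0], [0, 1, 0, 0, -3], [0, 0, 1, 0, 1], [0, 0, 0, 1, 0]].

Note the characteristic polynomial does not split into linear factors over ℚ, so A has no Jordan form over ℚ; the rational canonical form exists over any field.

R = [[0, 0, 0, 0, 0], [0, 0, 0, 0, 0], [0, 1, 0, 0, -3], [0, 0, 1, 0, 1], [0, 0, 0, 1, 0]]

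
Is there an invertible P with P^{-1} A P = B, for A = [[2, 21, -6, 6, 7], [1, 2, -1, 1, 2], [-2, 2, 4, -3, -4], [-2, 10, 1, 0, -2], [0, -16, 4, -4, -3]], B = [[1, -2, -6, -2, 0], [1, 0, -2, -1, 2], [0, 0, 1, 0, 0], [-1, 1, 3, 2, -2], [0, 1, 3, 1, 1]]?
Yes.

Two matrices over a field are similar if and only if they have the same invariant factors.

Both A and B have characteristic polynomial (x - 1)^5 and minimal polynomial (x - 1)^3. Computing further, both have invariant factors (x - 1)^2, (x - 1)^3. Hence A and B are similar.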